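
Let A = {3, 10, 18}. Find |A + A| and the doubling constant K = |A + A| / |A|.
K = |A + A| / |A| = 6/3 = 2

Enumerate A + A = {a + b : a, b ∈ A}. With |A| = 3, there are |A|^2 = 9 ordered sum pairs; collecting distinct values, A + A = {6, 13, 20, 21, 28, 36}, so |A + A| = 6. Thus K = 6/3 = 2. For comparison, the minimum possible |A + A| over all 3-element sets is 2·3 − 1 = 5 (so min K = 5/3), attained only by arithmetic progressions.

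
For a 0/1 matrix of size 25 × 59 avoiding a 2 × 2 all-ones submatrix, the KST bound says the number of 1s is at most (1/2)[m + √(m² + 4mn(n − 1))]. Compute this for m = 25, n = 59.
z(25, 59; 2, 2) ≤ (1/2)[25 + √(25² + 4·25·59·58)] = (1/2)[25 + √342825] = 305.2563

Kővári–Sós–Turán: let r_1, ..., r_25 be the row sums and z = Σ r_i the total number of 1s. Each pair of columns can share at most one row with both entries 1 (else a 2×2 all-ones block appears), so Σ_i C(r_i, 2) ≤ C(59, 2) = 1711. By convexity Σ_i C(r_i, 2) ≥ 25·C(z/25, 2) = z(z − 25)/(2·25), giving z² − 25z − 25·59·58 ≤ 0 and hence z ≤ (1/2)[25 + √(625 + 4·85550)] = (1/2)[25 + √342825] ≈ (1/2)(25 + 585.5126) = 305.2563.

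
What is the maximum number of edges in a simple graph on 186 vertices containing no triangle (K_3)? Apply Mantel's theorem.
ex(186, K_3) = ⌊186^2/4⌋ = 8649

Mantel (1907): a triangle-free graph on n vertices has at most ⌊n^2/4⌋ edges, with equality for the complete bipartite graph K_{⌊n/2⌋, ⌈n/2⌉}. For n = 186: ⌊186^2/4⌋ = ⌊34596/4⌋ = 8649. The extremal graph is K_{93, 93}, which has 93·93 = 8649 edges.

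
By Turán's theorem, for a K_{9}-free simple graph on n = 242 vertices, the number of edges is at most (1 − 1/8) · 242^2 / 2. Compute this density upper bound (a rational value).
Turán density bound = (7/8) · 242^2/2 = 102487/4 ≈ 25621.75

Turán's theorem: ex(n, K_{r+1}) is achieved by the complete r-partite Turán graph T(n, r) with parts as balanced as possible, and is at most (1 − 1/r) · n^2/2. For r = 8, n = 242: the density bound is (7/8) · 58564/2 = 102487/4 ≈ 25621.75. The integer-valued extremum is e(T(242, 8)) = 25621, which is strictly less than the density bound 102487/4 since 8 ∤ 242 (the parts of T(242, 8) cannot all be equal).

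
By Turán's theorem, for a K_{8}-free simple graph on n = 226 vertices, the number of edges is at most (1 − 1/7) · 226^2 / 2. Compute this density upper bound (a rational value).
Turán density bound = (6/7) · 226^2/2 = 153228/7 ≈ 21889.7143

Turán's theorem: ex(n, K_{r+1}) is achieved by the complete r-partite Turán graph T(n, r) with parts as balanced as possible, and is at most (1 − 1/r) · n^2/2. For r = 7, n = 226: the density bound is (6/7) · 51076/2 = 153228/7 ≈ 21889.7143. The integer-valued extremum is e(T(226, 7)) = 21889, which is strictly less than the density bound 153228/7 since 7 ∤ 226 (the parts of T(226, 7) cannot all be equal).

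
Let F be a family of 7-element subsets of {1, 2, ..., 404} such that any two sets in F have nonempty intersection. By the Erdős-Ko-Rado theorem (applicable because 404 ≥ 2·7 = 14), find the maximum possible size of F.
max |F| = C(403, 6) = 5731376445340

The Erdős-Ko-Rado theorem states: for n ≥ 2k, an intersecting family of k-subsets of an n-element set has size at most C(n − 1, k − 1), with equality for 'star' families {A ⊆ [n] : |A| = k, i ∈ A} (fix an element i). For n = 404, k = 7: C(403, 6) = 5731376445340.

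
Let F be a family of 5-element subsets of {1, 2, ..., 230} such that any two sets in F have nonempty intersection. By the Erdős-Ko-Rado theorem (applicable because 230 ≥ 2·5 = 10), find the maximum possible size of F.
max |F| = C(229, 4) = 111607501

The Erdős-Ko-Rado theorem states: for n ≥ 2k, an intersecting family of k-subsets of an n-element set has size at most C(n − 1, k − 1), with equality for 'star' families {A ⊆ [n] : |A| = k, i ∈ A} (fix an element i). For n = 230, k = 5: C(229, 4) = 111607501.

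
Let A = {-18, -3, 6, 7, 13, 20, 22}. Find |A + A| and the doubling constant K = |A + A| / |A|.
K = |A + A| / |A| = 25/7

Enumerate A + A = {a + b : a, b ∈ A}. With |A| = 7, there are |A|^2 = 49 ordered sum pairs; collecting distinct values, A + A = {-36, -21, -12, -11, -6, -5, 2, 3, 4, 10, 12, 13, 14, 17, 19, 20, 26, 27, 28, 29, 33, 35, 40, 42, 44}, so |A + A| = 25. Thus K = 25/7. For comparison, the minimum possible |A + A| over all 7-element sets is 2·7 − 1 = 13 (so min K = 13/7), attained only by arithmetic progressions.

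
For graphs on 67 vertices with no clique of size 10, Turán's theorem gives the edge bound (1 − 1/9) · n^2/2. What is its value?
Turán density bound = (8/9) · 67^2/2 = 17956/9 ≈ 1995.1111

Turán's theorem: ex(n, K_{r+1}) is achieved by the complete r-partite Turán graph T(n, r) with parts as balanced as possible, and is at most (1 − 1/r) · n^2/2. For r = 9, n = 67: the density bound is (8/9) · 4489/2 = 17956/9 ≈ 1995.1111. The integer-valued extremum is e(T(67, 9)) = 1994, which is strictly less than the density bound 17956/9 since 9 ∤ 67 (the parts of T(67, 9) cannot all be equal).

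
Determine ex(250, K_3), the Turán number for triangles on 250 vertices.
ex(250, K_3) = ⌊250^2/4⌋ = 15625

Mantel (1907): a triangle-free graph on n vertices has at most ⌊n^2/4⌋ edges, with equality for the complete bipartite graph K_{⌊n/2⌋, ⌈n/2⌉}. For n = 250: ⌊250^2/4⌋ = ⌊62500/4⌋ = 15625. The extremal graph is K_{125, 125}, which has 125·125 = 15625 edges.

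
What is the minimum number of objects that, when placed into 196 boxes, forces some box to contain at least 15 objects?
n = (15 − 1)·196 + 1 = 2745

By the generalised pigeonhole principle, to guarantee some box contains ≥ r objects we need more than (r − 1) · k objects total. Threshold: n = (r − 1) · k + 1. With r = 15 and k = 196: n = 14 · 196 + 1 = 2744 + 1 = 2745. For n = 2744 = 14 · 196, we can put exactly 14 objects in every box, avoiding 15 in any single one — so 2745 is tight.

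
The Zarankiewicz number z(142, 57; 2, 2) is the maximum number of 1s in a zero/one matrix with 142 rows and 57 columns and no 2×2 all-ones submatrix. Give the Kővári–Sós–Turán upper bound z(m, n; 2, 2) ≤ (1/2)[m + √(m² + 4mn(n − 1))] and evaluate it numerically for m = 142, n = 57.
z(142, 57; 2, 2) ≤ (1/2)[142 + √(142² + 4·142·57·56)] = (1/2)[142 + √1833220] = 747.9823

Kővári–Sós–Turán: let r_1, ..., r_142 be the row sums and z = Σ r_i the total number of 1s. Each pair of columns can share at most one row with both entries 1 (else a 2×2 all-ones block appears), so Σ_i C(r_i, 2) ≤ C(57, 2) = 1596. By convexity Σ_i C(r_i, 2) ≥ 142·C(z/142, 2) = z(z − 142)/(2·142), giving z² − 142z − 142·57·56 ≤ 0 and hence z ≤ (1/2)[142 + √(20164 + 4·453264)] = (1/2)[142 + √1833220] ≈ (1/2)(142 + 1353.9645) = 747.9823.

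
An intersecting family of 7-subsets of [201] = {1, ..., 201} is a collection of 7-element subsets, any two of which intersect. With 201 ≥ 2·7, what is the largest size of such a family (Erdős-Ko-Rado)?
max |F| = C(200, 6) = 82408626300

The Erdős-Ko-Rado theorem states: for n ≥ 2k, an intersecting family of k-subsets of an n-element set has size at most C(n − 1, k − 1), with equality for 'star' families {A ⊆ [n] : |A| = k, i ∈ A} (fix an element i). For n = 201, k = 7: C(200, 6) = 82408626300.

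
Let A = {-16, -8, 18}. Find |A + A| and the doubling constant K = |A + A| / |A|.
K = |A + A| / |A| = 6/3 = 2

Enumerate A + A = {a + b : a, b ∈ A}. With |A| = 3, there are |A|^2 = 9 ordered sum pairs; collecting distinct values, A + A = {-32, -24, -16, 2, 10, 36}, so |A + A| = 6. Thus K = 6/3 = 2. For comparison, the minimum possible |A + A| over all 3-element sets is 2·3 − 1 = 5 (so min K = 5/3), attained only by arithmetic progressions.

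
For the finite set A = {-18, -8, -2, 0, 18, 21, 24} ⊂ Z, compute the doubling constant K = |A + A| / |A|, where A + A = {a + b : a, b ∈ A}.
K = |A + A| / |A| = 25/7

Enumerate A + A = {a + b : a, b ∈ A}. With |A| = 7, there are |A|^2 = 49 ordered sum pairs; collecting distinct values, A + A = {-36, -26, -20, -18, -16, -10, -8, -4, -2, 0, 3, 6, 10, 13, 16, 18, 19, 21, 22, 24, 36, 39, 42, 45, 48}, so |A + A| = 25. Thus K = 25/7. For comparison, the minimum possible |A + A| over all 7-element sets is 2·7 − 1 = 13 (so min K = 13/7), attained only by arithmetic progressions.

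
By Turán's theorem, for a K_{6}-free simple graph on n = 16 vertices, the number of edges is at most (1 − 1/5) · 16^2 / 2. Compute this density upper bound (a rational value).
Turán density bound = (4/5) · 16^2/2 = 512/5 ≈ 102.4

Turán's theorem: ex(n, K_{r+1}) is achieved by the complete r-partite Turán graph T(n, r) with parts as balanced as possible, and is at most (1 − 1/r) · n^2/2. For r = 5, n = 16: the density bound is (4/5) · 256/2 = 512/5 ≈ 102.4. The integer-valued extremum is e(T(16, 5)) = 102, which is strictly less than the density bound 512/5 since 5 ∤ 16 (the parts of T(16, 5) cannot all be equal).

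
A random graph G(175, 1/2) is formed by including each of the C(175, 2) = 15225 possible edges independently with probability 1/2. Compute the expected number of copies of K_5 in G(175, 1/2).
E[# K_5] = C(175, 5) · (1/2)^C(5, 2) = 1291150035 / 2^10 ≈ 1260888.706055

For each 5-subset S of vertices (there are C(175, 5) = 1291150035 such S), let X_S = 1 if S induces a K_5 (all C(5, 2) = 10 edges present). Then P(X_S = 1) = (1/2)^10 = 1/1024. By linearity of expectation, E[# K_5] = C(175, 5) · (1/2)^10 = 1291150035 / 1024 ≈ 1260888.706055.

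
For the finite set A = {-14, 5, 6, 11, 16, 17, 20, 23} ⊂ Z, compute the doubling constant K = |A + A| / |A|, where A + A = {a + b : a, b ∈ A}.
K = |A + A| / |A| = 31/8

Enumerate A + A = {a + b : a, b ∈ A}. With |A| = 8, there are |A|^2 = 64 ordered sum pairs; collecting distinct values, A + A = {-28, -9, -8, -3, 2, 3, 6, 9, 10, 11, 12, 16, 17, 21, 22, 23, 25, 26, 27, 28, 29, 31, 32, 33, 34, 36, 37, 39, 40, 43, 46}, so |A + A| = 31. Thus K = 31/8. For comparison, the minimum possible |A + A| over all 8-element sets is 2·8 − 1 = 15 (so min K = 15/8), attained only by arithmetic progressions.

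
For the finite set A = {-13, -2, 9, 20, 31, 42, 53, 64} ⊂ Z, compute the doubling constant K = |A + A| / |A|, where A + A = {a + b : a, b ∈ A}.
K = |A + A| / |A| = 15/8

Enumerate A + A = {a + b : a, b ∈ A}. With |A| = 8, there are |A|^2 = 64 ordered sum pairs; collecting distinct values, A + A = {-26, -15, -4, 7, 18, 29, 40, 51, 62, 73, 84, 95, 106, 117, 128}, so |A + A| = 15. Thus K = 15/8. Here |A + A| = 2|A| − 1 = 15, the minimum possible — so K = 15/8 is minimal, which holds iff A is an arithmetic progression.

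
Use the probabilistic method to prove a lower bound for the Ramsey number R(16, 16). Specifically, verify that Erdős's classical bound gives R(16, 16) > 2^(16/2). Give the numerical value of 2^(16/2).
2^(16/2) = 256; so R(16, 16) > 256

Colour each edge of K_n uniformly at random with red/blue. The expected number of monochromatic K_16 is C(n, 16) · 2 · 2^(−C(16,2)). If C(n, 16) · 2^(1 − C(16,2)) < 1, then with positive probability no monochromatic K_16 exists, so R(16, 16) > n. The standard estimate C(n, 16) ≤ n^16/16! shows this inequality holds whenever n ≤ 2^(16/2) (since 16! · 2^(C(16,2) − 1) > 2^(16^2/2) ≥ n^16). Hence R(16, 16) > 2^(16/2) = 256.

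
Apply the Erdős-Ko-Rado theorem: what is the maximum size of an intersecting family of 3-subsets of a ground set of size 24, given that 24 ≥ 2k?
max |F| = C(23, 2) = 253

Erdős-Ko-Rado (1961): when n ≥ 2k, max |F| = C(n−1, k−1). The bound is attained by the star {A : i ∈ A} for any fixed i ∈ [n]. Here C(24−1, 3−1) = C(23, 2) = 253.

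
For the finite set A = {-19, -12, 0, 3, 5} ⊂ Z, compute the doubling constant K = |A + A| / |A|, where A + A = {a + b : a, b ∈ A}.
K = |A + A| / |A| = 15/5 = 3

Enumerate A + A = {a + b : a, b ∈ A}. With |A| = 5, there are |A|^2 = 25 ordered sum pairs; collecting distinct values, A + A = {-38, -31, -24, -19, -16, -14, -12, -9, -7, 0, 3, 5, 6, 8, 10}, so |A + A| = 15. Thus K = 15/5 = 3. For comparison, the minimum possible |A + A| over all 5-element sets is 2·5 − 1 = 9 (so min K = 9/5), attained only by arithmetic progressions.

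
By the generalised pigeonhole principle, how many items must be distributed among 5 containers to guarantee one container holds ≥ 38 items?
n = (38 − 1)·5 + 1 = 186

By the generalised pigeonhole principle, to guarantee some box contains ≥ r objects we need more than (r − 1) · k objects total. Threshold: n = (r − 1) · k + 1. With r = 38 and k = 5: n = 37 · 5 + 1 = 185 + 1 = 186. For n = 185 = 37 · 5, we can put exactly 37 objects in every box, avoiding 38 in any single one — so 186 is tight.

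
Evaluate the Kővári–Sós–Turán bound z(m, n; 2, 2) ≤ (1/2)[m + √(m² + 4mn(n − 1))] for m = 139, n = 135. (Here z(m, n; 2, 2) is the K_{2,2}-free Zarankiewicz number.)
z(139, 135; 2, 2) ≤ (1/2)[139 + √(139² + 4·139·135·134)] = (1/2)[139 + √10077361] = 1656.743

Kővári–Sós–Turán: let r_1, ..., r_139 be the row sums and z = Σ r_i the total number of 1s. Each pair of columns can share at most one row with both entries 1 (else a 2×2 all-ones block appears), so Σ_i C(r_i, 2) ≤ C(135, 2) = 9045. By convexity Σ_i C(r_i, 2) ≥ 139·C(z/139, 2) = z(z − 139)/(2·139), giving z² − 139z − 139·135·134 ≤ 0 and hence z ≤ (1/2)[139 + √(19321 + 4·2514510)] = (1/2)[139 + √10077361] ≈ (1/2)(139 + 3174.4859) = 1656.743.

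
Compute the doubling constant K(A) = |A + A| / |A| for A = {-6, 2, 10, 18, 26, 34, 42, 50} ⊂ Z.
K = |A + A| / |A| = 15/8

Enumerate A + A = {a + b : a, b ∈ A}. With |A| = 8, there are |A|^2 = 64 ordered sum pairs; collecting distinct values, A + A = {-12, -4, 4, 12, 20, 28, 36, 44, 52, 60, 68, 76, 84, 92, 100}, so |A + A| = 15. Thus K = 15/8. Here |A + A| = 2|A| − 1 = 15, the minimum possible — so K = 15/8 is minimal, which holds iff A is an arithmetic progression.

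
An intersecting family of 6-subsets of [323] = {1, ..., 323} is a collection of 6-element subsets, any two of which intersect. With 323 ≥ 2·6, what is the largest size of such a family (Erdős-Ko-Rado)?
max |F| = C(322, 5) = 27960661344

The Erdős-Ko-Rado theorem states: for n ≥ 2k, an intersecting family of k-subsets of an n-element set has size at most C(n − 1, k − 1), with equality for 'star' families {A ⊆ [n] : |A| = k, i ∈ A} (fix an element i). For n = 323, k = 6: C(322, 5) = 27960661344.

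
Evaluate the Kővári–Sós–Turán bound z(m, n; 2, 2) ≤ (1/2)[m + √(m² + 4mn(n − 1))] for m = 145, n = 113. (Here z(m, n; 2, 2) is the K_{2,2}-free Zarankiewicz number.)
z(145, 113; 2, 2) ≤ (1/2)[145 + √(145² + 4·145·113·112)] = (1/2)[145 + √7361505] = 1429.1047

Kővári–Sós–Turán: let r_1, ..., r_145 be the row sums and z = Σ r_i the total number of 1s. Each pair of columns can share at most one row with both entries 1 (else a 2×2 all-ones block appears), so Σ_i C(r_i, 2) ≤ C(113, 2) = 6328. By convexity Σ_i C(r_i, 2) ≥ 145·C(z/145, 2) = z(z − 145)/(2·145), giving z² − 145z − 145·113·112 ≤ 0 and hence z ≤ (1/2)[145 + √(21025 + 4·1835120)] = (1/2)[145 + √7361505] ≈ (1/2)(145 + 2713.2094) = 1429.1047.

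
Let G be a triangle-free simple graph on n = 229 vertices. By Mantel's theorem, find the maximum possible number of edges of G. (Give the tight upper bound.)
ex(229, K_3) = ⌊229^2/4⌋ = 13110

Mantel (1907): a triangle-free graph on n vertices has at most ⌊n^2/4⌋ edges, with equality for the complete bipartite graph K_{⌊n/2⌋, ⌈n/2⌉}. For n = 229: ⌊229^2/4⌋ = ⌊52441/4⌋ = 13110. The extremal graph is K_{114, 115}, which has 114·115 = 13110 edges.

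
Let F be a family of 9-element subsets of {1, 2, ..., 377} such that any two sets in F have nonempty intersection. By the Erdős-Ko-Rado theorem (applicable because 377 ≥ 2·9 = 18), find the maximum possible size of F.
max |F| = C(376, 8) = 9192295203757875

Erdős-Ko-Rado (1961): when n ≥ 2k, max |F| = C(n−1, k−1). The bound is attained by the star {A : i ∈ A} for any fixed i ∈ [n]. Here C(377−1, 9−1) = C(376, 8) = 9192295203757875.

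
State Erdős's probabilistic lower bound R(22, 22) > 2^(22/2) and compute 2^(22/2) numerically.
2^(22/2) = 2048; so R(22, 22) > 2048

Colour each edge of K_n uniformly at random with red/blue. The expected number of monochromatic K_22 is C(n, 22) · 2 · 2^(−C(22,2)). If C(n, 22) · 2^(1 − C(22,2)) < 1, then with positive probability no monochromatic K_22 exists, so R(22, 22) > n. The standard estimate C(n, 22) ≤ n^22/22! shows this inequality holds whenever n ≤ 2^(22/2) (since 22! · 2^(C(22,2) − 1) > 2^(22^2/2) ≥ n^22). Hence R(22, 22) > 2^(22/2) = 2048.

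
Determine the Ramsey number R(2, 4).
R(2, 4) = 4

R(2, k) = k for all k ≥ 2: in a 2-colouring of K_k, either some edge is red (a red K_2) or all edges are blue (a blue K_k). And K_{3} coloured all-blue has no blue K_4, so R(2, 4) > 3. Hence R(2, 4) = 4.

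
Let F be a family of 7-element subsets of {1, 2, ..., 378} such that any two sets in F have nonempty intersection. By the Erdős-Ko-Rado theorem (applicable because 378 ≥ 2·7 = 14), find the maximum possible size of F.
max |F| = C(377, 6) = 3831345703900

Erdős-Ko-Rado (1961): when n ≥ 2k, max |F| = C(n−1, k−1). The bound is attained by the star {A : i ∈ A} for any fixed i ∈ [n]. Here C(378−1, 7−1) = C(377, 6) = 3831345703900.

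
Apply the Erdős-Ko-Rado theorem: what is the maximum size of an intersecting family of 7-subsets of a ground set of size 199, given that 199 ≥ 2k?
max |F| = C(198, 6) = 77526225777

The Erdős-Ko-Rado theorem states: for n ≥ 2k, an intersecting family of k-subsets of an n-element set has size at most C(n − 1, k − 1), with equality for 'star' families {A ⊆ [n] : |A| = k, i ∈ A} (fix an element i). For n = 199, k = 7: C(198, 6) = 77526225777.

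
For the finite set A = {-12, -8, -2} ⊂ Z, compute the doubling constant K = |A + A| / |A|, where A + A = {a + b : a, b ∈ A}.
K = |A + A| / |A| = 6/3 = 2

Enumerate A + A = {a + b : a, b ∈ A}. With |A| = 3, there are |A|^2 = 9 ordered sum pairs; collecting distinct values, A + A = {-24, -20, -16, -14, -10, -4}, so |A + A| = 6. Thus K = 6/3 = 2. For comparison, the minimum possible |A + A| over all 3-element sets is 2·3 − 1 = 5 (so min K = 5/3), attained only by arithmetic progressions.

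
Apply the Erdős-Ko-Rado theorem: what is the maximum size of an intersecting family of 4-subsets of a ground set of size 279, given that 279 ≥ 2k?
max |F| = C(278, 3) = 3542276

The Erdős-Ko-Rado theorem states: for n ≥ 2k, an intersecting family of k-subsets of an n-element set has size at most C(n − 1, k − 1), with equality for 'star' families {A ⊆ [n] : |A| = k, i ∈ A} (fix an element i). For n = 279, k = 4: C(278, 3) = 3542276.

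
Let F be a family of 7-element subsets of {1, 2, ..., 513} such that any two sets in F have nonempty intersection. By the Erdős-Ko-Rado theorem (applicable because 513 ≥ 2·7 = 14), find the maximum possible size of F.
max |F| = C(512, 6) = 24295061050624

The Erdős-Ko-Rado theorem states: for n ≥ 2k, an intersecting family of k-subsets of an n-element set has size at most C(n − 1, k − 1), with equality for 'star' families {A ⊆ [n] : |A| = k, i ∈ A} (fix an element i). For n = 513, k = 7: C(512, 6) = 24295061050624.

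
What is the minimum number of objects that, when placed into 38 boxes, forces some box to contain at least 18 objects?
n = (18 − 1)·38 + 1 = 647

By the generalised pigeonhole principle, to guarantee some box contains ≥ r objects we need more than (r − 1) · k objects total. Threshold: n = (r − 1) · k + 1. With r = 18 and k = 38: n = 17 · 38 + 1 = 646 + 1 = 647. For n = 646 = 17 · 38, we can put exactly 17 objects in every box, avoiding 18 in any single one — so 647 is tight.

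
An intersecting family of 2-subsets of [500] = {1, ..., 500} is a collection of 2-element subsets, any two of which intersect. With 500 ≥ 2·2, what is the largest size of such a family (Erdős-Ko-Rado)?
max |F| = C(499, 1) = 499

The Erdős-Ko-Rado theorem states: for n ≥ 2k, an intersecting family of k-subsets of an n-element set has size at most C(n − 1, k − 1), with equality for 'star' families {A ⊆ [n] : |A| = k, i ∈ A} (fix an element i). For n = 500, k = 2: C(499, 1) = 499.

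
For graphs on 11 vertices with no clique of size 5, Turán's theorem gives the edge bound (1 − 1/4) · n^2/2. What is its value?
Turán density bound = (3/4) · 11^2/2 = 363/8 ≈ 45.375

Turán's theorem: ex(n, K_{r+1}) is achieved by the complete r-partite Turán graph T(n, r) with parts as balanced as possible, and is at most (1 − 1/r) · n^2/2. For r = 4, n = 11: the density bound is (3/4) · 121/2 = 363/8 ≈ 45.375. The integer-valued extremum is e(T(11, 4)) = 45, which is strictly less than the density bound 363/8 since 4 ∤ 11 (the parts of T(11, 4) cannot all be equal).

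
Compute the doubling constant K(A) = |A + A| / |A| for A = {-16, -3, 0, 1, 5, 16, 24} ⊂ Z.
K = |A + A| / |A| = 25/7

Enumerate A + A = {a + b : a, b ∈ A}. With |A| = 7, there are |A|^2 = 49 ordered sum pairs; collecting distinct values, A + A = {-32, -19, -16, -15, -11, -6, -3, -2, 0, 1, 2, 5, 6, 8, 10, 13, 16, 17, 21, 24, 25, 29, 32, 40, 48}, so |A + A| = 25. Thus K = 25/7. For comparison, the minimum possible |A + A| over all 7-element sets is 2·7 − 1 = 13 (so min K = 13/7), attained only by arithmetic progressions.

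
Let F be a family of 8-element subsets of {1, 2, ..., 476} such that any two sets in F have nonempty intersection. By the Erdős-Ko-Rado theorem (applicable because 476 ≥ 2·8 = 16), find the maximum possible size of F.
max |F| = C(475, 7) = 1035466760097550

The Erdős-Ko-Rado theorem states: for n ≥ 2k, an intersecting family of k-subsets of an n-element set has size at most C(n − 1, k − 1), with equality for 'star' families {A ⊆ [n] : |A| = k, i ∈ A} (fix an element i). For n = 476, k = 8: C(475, 7) = 1035466760097550.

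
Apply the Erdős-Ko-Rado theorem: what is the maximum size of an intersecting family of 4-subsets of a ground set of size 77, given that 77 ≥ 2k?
max |F| = C(76, 3) = 70300

Erdős-Ko-Rado (1961): when n ≥ 2k, max |F| = C(n−1, k−1). The bound is attained by the star {A : i ∈ A} for any fixed i ∈ [n]. Here C(77−1, 4−1) = C(76, 3) = 70300.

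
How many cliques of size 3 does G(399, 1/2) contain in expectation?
E[# K_3] = C(399, 3) · (1/2)^C(3, 2) = 10507399 / 2^3 = 1313424.875

For each 3-subset S of vertices (there are C(399, 3) = 10507399 such S), let X_S = 1 if S induces a K_3 (all C(3, 2) = 3 edges present). Then P(X_S = 1) = (1/2)^3 = 1/8. By linearity of expectation, E[# K_3] = C(399, 3) · (1/2)^3 = 10507399 / 8 = 1313424.875.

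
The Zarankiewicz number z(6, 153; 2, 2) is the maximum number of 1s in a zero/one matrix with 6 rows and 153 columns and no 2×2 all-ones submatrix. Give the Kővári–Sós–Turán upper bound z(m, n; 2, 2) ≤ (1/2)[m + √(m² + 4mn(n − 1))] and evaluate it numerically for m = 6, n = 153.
z(6, 153; 2, 2) ≤ (1/2)[6 + √(6² + 4·6·153·152)] = (1/2)[6 + √558180] = 376.5572

Kővári–Sós–Turán: let r_1, ..., r_6 be the row sums and z = Σ r_i the total number of 1s. Each pair of columns can share at most one row with both entries 1 (else a 2×2 all-ones block appears), so Σ_i C(r_i, 2) ≤ C(153, 2) = 11628. By convexity Σ_i C(r_i, 2) ≥ 6·C(z/6, 2) = z(z − 6)/(2·6), giving z² − 6z − 6·153·152 ≤ 0 and hence z ≤ (1/2)[6 + √(36 + 4·139536)] = (1/2)[6 + √558180] ≈ (1/2)(6 + 747.1144) = 376.5572.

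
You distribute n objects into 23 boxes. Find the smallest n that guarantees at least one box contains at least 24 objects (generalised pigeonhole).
n = (24 − 1)·23 + 1 = 530

By the generalised pigeonhole principle, to guarantee some box contains ≥ r objects we need more than (r − 1) · k objects total. Threshold: n = (r − 1) · k + 1. With r = 24 and k = 23: n = 23 · 23 + 1 = 529 + 1 = 530. For n = 529 = 23 · 23, we can put exactly 23 objects in every box, avoiding 24 in any single one — so 530 is tight.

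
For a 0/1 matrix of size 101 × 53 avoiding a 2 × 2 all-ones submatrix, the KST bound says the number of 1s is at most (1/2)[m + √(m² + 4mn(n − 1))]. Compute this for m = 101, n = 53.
z(101, 53; 2, 2) ≤ (1/2)[101 + √(101² + 4·101·53·52)] = (1/2)[101 + √1123625] = 580.5059

Kővári–Sós–Turán: let r_1, ..., r_101 be the row sums and z = Σ r_i the total number of 1s. Each pair of columns can share at most one row with both entries 1 (else a 2×2 all-ones block appears), so Σ_i C(r_i, 2) ≤ C(53, 2) = 1378. By convexity Σ_i C(r_i, 2) ≥ 101·C(z/101, 2) = z(z − 101)/(2·101), giving z² − 101z − 101·53·52 ≤ 0 and hence z ≤ (1/2)[101 + √(10201 + 4·278356)] = (1/2)[101 + √1123625] ≈ (1/2)(101 + 1060.0118) = 580.5059.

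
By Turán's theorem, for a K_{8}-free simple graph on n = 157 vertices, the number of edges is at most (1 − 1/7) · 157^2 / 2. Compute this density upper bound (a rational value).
Turán density bound = (6/7) · 157^2/2 = 73947/7 ≈ 10563.8571

Turán's theorem: ex(n, K_{r+1}) is achieved by the complete r-partite Turán graph T(n, r) with parts as balanced as possible, and is at most (1 − 1/r) · n^2/2. For r = 7, n = 157: the density bound is (6/7) · 24649/2 = 73947/7 ≈ 10563.8571. The integer-valued extremum is e(T(157, 7)) = 10563, which is strictly less than the density bound 73947/7 since 7 ∤ 157 (the parts of T(157, 7) cannot all be equal).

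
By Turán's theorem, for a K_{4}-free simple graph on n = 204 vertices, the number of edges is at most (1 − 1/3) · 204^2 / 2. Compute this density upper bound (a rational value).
Turán density bound = (2/3) · 204^2/2 = 13872

Turán's theorem: ex(n, K_{r+1}) is achieved by the complete r-partite Turán graph T(n, r) with parts as balanced as possible, and is at most (1 − 1/r) · n^2/2. For r = 3, n = 204: the density bound is (2/3) · 41616/2 = 13872. Since 3 ∣ 204, the Turán graph T(204, 3) has parts of equal size 68, and its edge count e(T(204, 3)) = 13872 attains the density bound exactly.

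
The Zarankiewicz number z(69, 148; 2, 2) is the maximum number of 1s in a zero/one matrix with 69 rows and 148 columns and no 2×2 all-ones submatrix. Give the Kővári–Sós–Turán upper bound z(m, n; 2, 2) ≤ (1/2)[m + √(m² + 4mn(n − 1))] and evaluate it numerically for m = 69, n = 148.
z(69, 148; 2, 2) ≤ (1/2)[69 + √(69² + 4·69·148·147)] = (1/2)[69 + √6009417] = 1260.2056

Kővári–Sós–Turán: let r_1, ..., r_69 be the row sums and z = Σ r_i the total number of 1s. Each pair of columns can share at most one row with both entries 1 (else a 2×2 all-ones block appears), so Σ_i C(r_i, 2) ≤ C(148, 2) = 10878. By convexity Σ_i C(r_i, 2) ≥ 69·C(z/69, 2) = z(z − 69)/(2·69), giving z² − 69z − 69·148·147 ≤ 0 and hence z ≤ (1/2)[69 + √(4761 + 4·1501164)] = (1/2)[69 + √6009417] ≈ (1/2)(69 + 2451.4112) = 1260.2056.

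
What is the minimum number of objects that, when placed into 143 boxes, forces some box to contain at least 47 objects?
n = (47 − 1)·143 + 1 = 6579

By the generalised pigeonhole principle, to guarantee some box contains ≥ r objects we need more than (r − 1) · k objects total. Threshold: n = (r − 1) · k + 1. With r = 47 and k = 143: n = 46 · 143 + 1 = 6578 + 1 = 6579. For n = 6578 = 46 · 143, we can put exactly 46 objects in every box, avoiding 47 in any single one — so 6579 is tight.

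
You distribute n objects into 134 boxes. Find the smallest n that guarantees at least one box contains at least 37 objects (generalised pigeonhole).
n = (37 − 1)·134 + 1 = 4825

By the generalised pigeonhole principle, to guarantee some box contains ≥ r objects we need more than (r − 1) · k objects total. Threshold: n = (r − 1) · k + 1. With r = 37 and k = 134: n = 36 · 134 + 1 = 4824 + 1 = 4825. For n = 4824 = 36 · 134, we can put exactly 36 objects in every box, avoiding 37 in any single one — so 4825 is tight.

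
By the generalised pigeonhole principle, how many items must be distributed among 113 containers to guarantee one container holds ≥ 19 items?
n = (19 − 1)·113 + 1 = 2035

By the generalised pigeonhole principle, to guarantee some box contains ≥ r objects we need more than (r − 1) · k objects total. Threshold: n = (r − 1) · k + 1. With r = 19 and k = 113: n = 18 · 113 + 1 = 2034 + 1 = 2035. For n = 2034 = 18 · 113, we can put exactly 18 objects in every box, avoiding 19 in any single one — so 2035 is tight.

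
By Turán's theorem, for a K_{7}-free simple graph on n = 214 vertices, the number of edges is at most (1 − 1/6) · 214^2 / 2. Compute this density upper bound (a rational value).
Turán density bound = (5/6) · 214^2/2 = 57245/3 ≈ 19081.6667

Turán's theorem: ex(n, K_{r+1}) is achieved by the complete r-partite Turán graph T(n, r) with parts as balanced as possible, and is at most (1 − 1/r) · n^2/2. For r = 6, n = 214: the density bound is (5/6) · 45796/2 = 57245/3 ≈ 19081.6667. The integer-valued extremum is e(T(214, 6)) = 19081, which is strictly less than the density bound 57245/3 since 6 ∤ 214 (the parts of T(214, 6) cannot all be equal).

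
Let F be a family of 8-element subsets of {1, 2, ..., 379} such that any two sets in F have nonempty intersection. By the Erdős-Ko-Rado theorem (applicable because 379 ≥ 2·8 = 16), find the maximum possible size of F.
max |F| = C(378, 7) = 206892668010600

Erdős-Ko-Rado (1961): when n ≥ 2k, max |F| = C(n−1, k−1). The bound is attained by the star {A : i ∈ A} for any fixed i ∈ [n]. Here C(379−1, 8−1) = C(378, 7) = 206892668010600.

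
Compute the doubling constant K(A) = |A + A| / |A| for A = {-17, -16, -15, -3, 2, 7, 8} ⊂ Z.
K = |A + A| / |A| = 24/7

Enumerate A + A = {a + b : a, b ∈ A}. With |A| = 7, there are |A|^2 = 49 ordered sum pairs; collecting distinct values, A + A = {-34, -33, -32, -31, -30, -20, -19, -18, -15, -14, -13, -10, -9, -8, -7, -6, -1, 4, 5, 9, 10, 14, 15, 16}, so |A + A| = 24. Thus K = 24/7. For comparison, the minimum possible |A + A| over all 7-element sets is 2·7 − 1 = 13 (so min K = 13/7), attained only by arithmetic progressions.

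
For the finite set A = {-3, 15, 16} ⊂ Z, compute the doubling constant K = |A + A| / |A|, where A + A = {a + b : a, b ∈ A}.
K = |A + A| / |A| = 6/3 = 2

Enumerate A + A = {a + b : a, b ∈ A}. With |A| = 3, there are |A|^2 = 9 ordered sum pairs; collecting distinct values, A + A = {-6, 12, 13, 30, 31, 32}, so |A + A| = 6. Thus K = 6/3 = 2. For comparison, the minimum possible |A + A| over all 3-element sets is 2·3 − 1 = 5 (so min K = 5/3), attained only by arithmetic progressions.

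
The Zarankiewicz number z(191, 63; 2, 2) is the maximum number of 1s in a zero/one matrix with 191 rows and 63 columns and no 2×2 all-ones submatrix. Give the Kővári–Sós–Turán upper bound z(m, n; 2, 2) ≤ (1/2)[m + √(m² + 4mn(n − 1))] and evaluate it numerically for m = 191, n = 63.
z(191, 63; 2, 2) ≤ (1/2)[191 + √(191² + 4·191·63·62)] = (1/2)[191 + √3020665] = 964.503

Kővári–Sós–Turán: let r_1, ..., r_191 be the row sums and z = Σ r_i the total number of 1s. Each pair of columns can share at most one row with both entries 1 (else a 2×2 all-ones block appears), so Σ_i C(r_i, 2) ≤ C(63, 2) = 1953. By convexity Σ_i C(r_i, 2) ≥ 191·C(z/191, 2) = z(z − 191)/(2·191), giving z² − 191z − 191·63·62 ≤ 0 and hence z ≤ (1/2)[191 + √(36481 + 4·746046)] = (1/2)[191 + √3020665] ≈ (1/2)(191 + 1738.006) = 964.503.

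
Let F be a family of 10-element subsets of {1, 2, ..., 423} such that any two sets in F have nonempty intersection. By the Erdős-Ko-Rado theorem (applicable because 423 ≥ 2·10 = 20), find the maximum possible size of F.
max |F| = C(422, 9) = 1073368713877122520

Erdős-Ko-Rado (1961): when n ≥ 2k, max |F| = C(n−1, k−1). The bound is attained by the star {A : i ∈ A} for any fixed i ∈ [n]. Here C(423−1, 10−1) = C(422, 9) = 1073368713877122520.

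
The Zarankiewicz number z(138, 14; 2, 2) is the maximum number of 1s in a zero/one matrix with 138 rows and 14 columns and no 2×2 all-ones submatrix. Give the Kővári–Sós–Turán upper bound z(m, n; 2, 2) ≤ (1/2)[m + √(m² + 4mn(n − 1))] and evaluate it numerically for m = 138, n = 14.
z(138, 14; 2, 2) ≤ (1/2)[138 + √(138² + 4·138·14·13)] = (1/2)[138 + √119508] = 241.8496

Kővári–Sós–Turán: let r_1, ..., r_138 be the row sums and z = Σ r_i the total number of 1s. Each pair of columns can share at most one row with both entries 1 (else a 2×2 all-ones block appears), so Σ_i C(r_i, 2) ≤ C(14, 2) = 91. By convexity Σ_i C(r_i, 2) ≥ 138·C(z/138, 2) = z(z − 138)/(2·138), giving z² − 138z − 138·14·13 ≤ 0 and hence z ≤ (1/2)[138 + √(19044 + 4·25116)] = (1/2)[138 + √119508] ≈ (1/2)(138 + 345.6993) = 241.8496.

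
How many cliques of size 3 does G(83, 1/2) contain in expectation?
E[# K_3] = C(83, 3) · (1/2)^C(3, 2) = 91881 / 2^3 = 11485.125

For each 3-subset S of vertices (there are C(83, 3) = 91881 such S), let X_S = 1 if S induces a K_3 (all C(3, 2) = 3 edges present). Then P(X_S = 1) = (1/2)^3 = 1/8. By linearity of expectation, E[# K_3] = C(83, 3) · (1/2)^3 = 91881 / 8 = 11485.125.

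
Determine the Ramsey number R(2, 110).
R(2, 110) = 110

R(2, k) = k for all k ≥ 2: in a 2-colouring of K_k, either some edge is red (a red K_2) or all edges are blue (a blue K_k). And K_{109} coloured all-blue has no blue K_110, so R(2, 110) > 109. Hence R(2, 110) = 110.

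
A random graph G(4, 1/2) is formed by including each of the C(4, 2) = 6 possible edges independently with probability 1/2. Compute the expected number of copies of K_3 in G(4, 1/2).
E[# K_3] = C(4, 3) · (1/2)^C(3, 2) = 4 / 2^3 = 1/2 = 0.5

For each 3-subset S of vertices (there are C(4, 3) = 4 such S), let X_S = 1 if S induces a K_3 (all C(3, 2) = 3 edges present). Then P(X_S = 1) = (1/2)^3 = 1/8. By linearity of expectation, E[# K_3] = C(4, 3) · (1/2)^3 = 4 / 8 = 1/2 = 0.5.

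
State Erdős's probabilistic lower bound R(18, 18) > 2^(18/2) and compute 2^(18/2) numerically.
2^(18/2) = 512; so R(18, 18) > 512

Colour each edge of K_n uniformly at random with red/blue. The expected number of monochromatic K_18 is C(n, 18) · 2 · 2^(−C(18,2)). If C(n, 18) · 2^(1 − C(18,2)) < 1, then with positive probability no monochromatic K_18 exists, so R(18, 18) > n. The standard estimate C(n, 18) ≤ n^18/18! shows this inequality holds whenever n ≤ 2^(18/2) (since 18! · 2^(C(18,2) − 1) > 2^(18^2/2) ≥ n^18). Hence R(18, 18) > 2^(18/2) = 512.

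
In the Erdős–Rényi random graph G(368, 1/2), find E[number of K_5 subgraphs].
E[# K_5] = C(368, 5) · (1/2)^C(5, 2) = 54727797488 / 2^10 = 3420487343/64 = 53445114.734375

For each 5-subset S of vertices (there are C(368, 5) = 54727797488 such S), let X_S = 1 if S induces a K_5 (all C(5, 2) = 10 edges present). Then P(X_S = 1) = (1/2)^10 = 1/1024. By linearity of expectation, E[# K_5] = C(368, 5) · (1/2)^10 = 54727797488 / 1024 = 3420487343/64 = 53445114.734375.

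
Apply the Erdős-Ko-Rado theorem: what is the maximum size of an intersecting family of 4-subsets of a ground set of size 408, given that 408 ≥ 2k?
max |F| = C(407, 3) = 11153835

The Erdős-Ko-Rado theorem states: for n ≥ 2k, an intersecting family of k-subsets of an n-element set has size at most C(n − 1, k − 1), with equality for 'star' families {A ⊆ [n] : |A| = k, i ∈ A} (fix an element i). For n = 408, k = 4: C(407, 3) = 11153835.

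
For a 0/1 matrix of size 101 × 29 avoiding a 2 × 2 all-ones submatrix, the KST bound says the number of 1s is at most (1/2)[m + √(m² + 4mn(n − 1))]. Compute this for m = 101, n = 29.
z(101, 29; 2, 2) ≤ (1/2)[101 + √(101² + 4·101·29·28)] = (1/2)[101 + √338249] = 341.2959

Kővári–Sós–Turán: let r_1, ..., r_101 be the row sums and z = Σ r_i the total number of 1s. Each pair of columns can share at most one row with both entries 1 (else a 2×2 all-ones block appears), so Σ_i C(r_i, 2) ≤ C(29, 2) = 406. By convexity Σ_i C(r_i, 2) ≥ 101·C(z/101, 2) = z(z − 101)/(2·101), giving z² − 101z − 101·29·28 ≤ 0 and hence z ≤ (1/2)[101 + √(10201 + 4·82012)] = (1/2)[101 + √338249] ≈ (1/2)(101 + 581.5918) = 341.2959.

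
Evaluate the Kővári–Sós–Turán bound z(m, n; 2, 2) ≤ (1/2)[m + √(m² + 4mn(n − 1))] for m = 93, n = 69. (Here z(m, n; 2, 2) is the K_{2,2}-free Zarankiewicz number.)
z(93, 69; 2, 2) ≤ (1/2)[93 + √(93² + 4·93·69·68)] = (1/2)[93 + √1754073] = 708.7071

Kővári–Sós–Turán: let r_1, ..., r_93 be the row sums and z = Σ r_i the total number of 1s. Each pair of columns can share at most one row with both entries 1 (else a 2×2 all-ones block appears), so Σ_i C(r_i, 2) ≤ C(69, 2) = 2346. By convexity Σ_i C(r_i, 2) ≥ 93·C(z/93, 2) = z(z − 93)/(2·93), giving z² − 93z − 93·69·68 ≤ 0 and hence z ≤ (1/2)[93 + √(8649 + 4·436356)] = (1/2)[93 + √1754073] ≈ (1/2)(93 + 1324.4142) = 708.7071.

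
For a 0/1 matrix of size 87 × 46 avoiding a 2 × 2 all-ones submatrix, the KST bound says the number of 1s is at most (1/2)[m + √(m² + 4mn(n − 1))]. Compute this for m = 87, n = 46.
z(87, 46; 2, 2) ≤ (1/2)[87 + √(87² + 4·87·46·45)] = (1/2)[87 + √727929] = 470.0938

Kővári–Sós–Turán: let r_1, ..., r_87 be the row sums and z = Σ r_i the total number of 1s. Each pair of columns can share at most one row with both entries 1 (else a 2×2 all-ones block appears), so Σ_i C(r_i, 2) ≤ C(46, 2) = 1035. By convexity Σ_i C(r_i, 2) ≥ 87·C(z/87, 2) = z(z − 87)/(2·87), giving z² − 87z − 87·46·45 ≤ 0 and hence z ≤ (1/2)[87 + √(7569 + 4·180090)] = (1/2)[87 + √727929] ≈ (1/2)(87 + 853.1876) = 470.0938.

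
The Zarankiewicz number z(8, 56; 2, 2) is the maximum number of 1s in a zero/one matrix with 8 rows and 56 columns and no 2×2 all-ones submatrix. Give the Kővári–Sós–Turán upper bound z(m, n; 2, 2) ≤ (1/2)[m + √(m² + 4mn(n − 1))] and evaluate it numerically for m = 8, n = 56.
z(8, 56; 2, 2) ≤ (1/2)[8 + √(8² + 4·8·56·55)] = (1/2)[8 + √98624] = 161.0223

Kővári–Sós–Turán: let r_1, ..., r_8 be the row sums and z = Σ r_i the total number of 1s. Each pair of columns can share at most one row with both entries 1 (else a 2×2 all-ones block appears), so Σ_i C(r_i, 2) ≤ C(56, 2) = 1540. By convexity Σ_i C(r_i, 2) ≥ 8·C(z/8, 2) = z(z − 8)/(2·8), giving z² − 8z − 8·56·55 ≤ 0 and hence z ≤ (1/2)[8 + √(64 + 4·24640)] = (1/2)[8 + √98624] ≈ (1/2)(8 + 314.0446) = 161.0223.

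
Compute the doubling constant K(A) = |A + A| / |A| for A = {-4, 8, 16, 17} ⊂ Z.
K = |A + A| / |A| = 10/4 = 5/2

Enumerate A + A = {a + b : a, b ∈ A}. With |A| = 4, there are |A|^2 = 16 ordered sum pairs; collecting distinct values, A + A = {-8, 4, 12, 13, 16, 24, 25, 32, 33, 34}, so |A + A| = 10. Thus K = 10/4 = 5/2. For comparison, the minimum possible |A + A| over all 4-element sets is 2·4 − 1 = 7 (so min K = 7/4), attained only by arithmetic progressions.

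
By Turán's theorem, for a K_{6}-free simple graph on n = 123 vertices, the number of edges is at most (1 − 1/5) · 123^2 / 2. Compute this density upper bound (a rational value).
Turán density bound = (4/5) · 123^2/2 = 30258/5 ≈ 6051.6

Turán's theorem: ex(n, K_{r+1}) is achieved by the complete r-partite Turán graph T(n, r) with parts as balanced as possible, and is at most (1 − 1/r) · n^2/2. For r = 5, n = 123: the density bound is (4/5) · 15129/2 = 30258/5 ≈ 6051.6. The integer-valued extremum is e(T(123, 5)) = 6051, which is strictly less than the density bound 30258/5 since 5 ∤ 123 (the parts of T(123, 5) cannot all be equal).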